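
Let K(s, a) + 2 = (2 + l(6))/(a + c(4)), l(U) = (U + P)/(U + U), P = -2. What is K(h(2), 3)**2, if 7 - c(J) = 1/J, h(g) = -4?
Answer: 42436/13689 ≈ 3.1000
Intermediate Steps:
c(J) = 7 - 1/J
l(U) = (-2 + U)/(2*U) (l(U) = (U - 2)/(U + U) = (-2 + U)/((2*U)) = (-2 + U)*(1/(2*U)) = (-2 + U)/(2*U))
K(s, a) = -2 + 7/(3*(27/4 + a)) (K(s, a) = -2 + (2 + (1/2)*(-2 + 6)/6)/(a + (7 - 1/4)) = -2 + (2 + (1/2)*(1/6)*4)/(a + (7 - 1*1/4)) = -2 + (2 + 1/3)/(a + (7 - 1/4)) = -2 + 7/(3*(a + 27/4)) = -2 + 7/(3*(27/4 + a)))
K(h(2), 3)**2 = (2*(-67 - 12*3)/(3*(27 + 4*3)))**2 = (2*(-67 - 36)/(3*(27 + 12)))**2 = ((2/3)*(-103)/39)**2 = ((2/3)*(1/39)*(-103))**2 = (-206/117)**2 = 42436/13689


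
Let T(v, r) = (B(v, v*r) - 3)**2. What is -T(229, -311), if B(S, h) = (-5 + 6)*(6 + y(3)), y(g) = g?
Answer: -36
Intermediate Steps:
B(S, h) = 9 (B(S, h) = (-5 + 6)*(6 + 3) = 1*9 = 9)
T(v, r) = 36 (T(v, r) = (9 - 3)**2 = 6**2 = 36)
-T(229, -311) = -1*36 = -36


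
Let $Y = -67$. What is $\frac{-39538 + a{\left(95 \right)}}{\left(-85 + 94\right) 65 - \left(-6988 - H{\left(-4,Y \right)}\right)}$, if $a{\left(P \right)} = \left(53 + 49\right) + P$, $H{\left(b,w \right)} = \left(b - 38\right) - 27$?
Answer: $- \frac{39341}{7504} \approx -5.2427$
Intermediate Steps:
$H{\left(b,w \right)} = -65 + b$ ($H{\left(b,w \right)} = \left(-38 + b\right) - 27 = -65 + b$)
$a{\left(P \right)} = 102 + P$
$\frac{-39538 + a{\left(95 \right)}}{\left(-85 + 94\right) 65 - \left(-6988 - H{\left(-4,Y \right)}\right)} = \frac{-39538 + \left(102 + 95\right)}{\left(-85 + 94\right) 65 + \left(\left(\left(-65 - 4\right) + 8531\right) - 1543\right)} = \frac{-39538 + 197}{9 \cdot 65 + \left(\left(-69 + 8531\right) - 1543\right)} = - \frac{39341}{585 + \left(8462 - 1543\right)} = - \frac{39341}{585 + 6919} = - \frac{39341}{7504}$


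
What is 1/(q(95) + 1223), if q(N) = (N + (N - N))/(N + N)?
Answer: 2/2447 ≈ 0.00081733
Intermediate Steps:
q(N) = ½ (q(N) = (N + 0)/((2*N)) = N*(1/(2*N)) = ½)
1/(q(95) + 1223) = 1/(½ + 1223) = 1/(2447/2) = 2/2447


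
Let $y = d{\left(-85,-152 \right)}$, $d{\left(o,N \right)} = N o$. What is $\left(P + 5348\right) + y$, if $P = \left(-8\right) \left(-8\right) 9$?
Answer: $18844$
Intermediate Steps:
$y = 12920$ ($y = \left(-152\right) \left(-85\right) = 12920$)
$P = 576$ ($P = 64 \cdot 9 = 576$)
$\left(P + 5348\right) + y = \left(576 + 5348\right) + 12920 = 5924 + 12920 = 18844$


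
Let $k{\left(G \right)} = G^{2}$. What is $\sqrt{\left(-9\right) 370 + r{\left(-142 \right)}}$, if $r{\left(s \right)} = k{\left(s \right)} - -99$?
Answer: $\sqrt{16933} \approx 130.13$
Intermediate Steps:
$r{\left(s \right)} = 99 + s^{2}$ ($r{\left(s \right)} = s^{2} - -99 = s^{2} + 99 = 99 + s^{2}$)
$\sqrt{\left(-9\right) 370 + r{\left(-142 \right)}} = \sqrt{\left(-9\right) 370 + \left(99 + \left(-142\right)^{2}\right)} = \sqrt{-3330 + \left(99 + 20164\right)} = \sqrt{-3330 + 20263} = \sqrt{16933}$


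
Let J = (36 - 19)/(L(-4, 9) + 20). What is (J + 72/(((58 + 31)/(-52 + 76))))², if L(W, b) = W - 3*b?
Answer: 306075025/958441 ≈ 319.35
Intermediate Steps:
J = -17/11 (J = (36 - 19)/((-4 - 3*9) + 20) = 17/((-4 - 27) + 20) = 17/(-31 + 20) = 17/(-11) = 17*(-1/11) = -17/11 ≈ -1.5455)
(J + 72/(((58 + 31)/(-52 + 76))))² = (-17/11 + 72/(((58 + 31)/(-52 + 76))))² = (-17/11 + 72/((89/24)))² = (-17/11 + 72/((89*(1/24))))² = (-17/11 + 72/(89/24))² = (-17/11 + 72*(24/89))² = (-17/11 + 1728/89)² = (17495/979)² = 306075025/958441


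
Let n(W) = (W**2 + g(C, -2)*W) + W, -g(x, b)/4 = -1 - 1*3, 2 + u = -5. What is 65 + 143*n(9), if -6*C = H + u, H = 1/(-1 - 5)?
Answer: 33527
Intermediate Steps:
u = -7 (u = -2 - 5 = -7)
H = -1/6 (H = 1/(-6) = -1/6 ≈ -0.16667)
C = 43/36 (C = -(-1/6 - 7)/6 = -1/6*(-43/6) = 43/36 ≈ 1.1944)
g(x, b) = 16 (g(x, b) = -4*(-1 - 1*3) = -4*(-1 - 3) = -4*(-4) = 16)
n(W) = W**2 + 17*W (n(W) = (W**2 + 16*W) + W = W**2 + 17*W)
65 + 143*n(9) = 65 + 143*(9*(17 + 9)) = 65 + 143*(9*26) = 65 + 143*234 = 65 + 33462 = 33527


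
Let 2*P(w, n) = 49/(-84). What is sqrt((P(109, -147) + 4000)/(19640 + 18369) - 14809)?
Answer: I*sqrt(3080761132408554)/456108 ≈ 121.69*I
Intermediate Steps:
P(w, n) = -7/24 (P(w, n) = (49/(-84))/2 = (49*(-1/84))/2 = (1/2)*(-7/12) = -7/24)
sqrt((P(109, -147) + 4000)/(19640 + 18369) - 14809) = sqrt((-7/24 + 4000)/(19640 + 18369) - 14809) = sqrt((95993/24)/38009 - 14809) = sqrt((95993/24)*(1/38009) - 14809) = sqrt(95993/912216 - 14809) = sqrt(-13508910751/912216) = I*sqrt(3080761132408554)/456108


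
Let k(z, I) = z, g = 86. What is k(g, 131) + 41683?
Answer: 41769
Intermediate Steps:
k(g, 131) + 41683 = 86 + 41683 = 41769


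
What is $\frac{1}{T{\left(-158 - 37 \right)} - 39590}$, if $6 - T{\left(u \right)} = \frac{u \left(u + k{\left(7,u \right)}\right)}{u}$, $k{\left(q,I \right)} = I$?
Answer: $- \frac{1}{39194} \approx -2.5514 \cdot 10^{-5}$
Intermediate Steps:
$T{\left(u \right)} = 6 - 2 u$ ($T{\left(u \right)} = 6 - \frac{u \left(u + u\right)}{u} = 6 - \frac{u 2 u}{u} = 6 - \frac{2 u^{2}}{u} = 6 - 2 u$)
$\frac{1}{T{\left(-158 - 37 \right)} - 39590} = \frac{1}{\left(6 - 2 \left(-158 - 37\right)\right) - 39590} = \frac{1}{\left(6 - -390\right) - 39590} = \frac{1}{\left(6 + 390\right) - 39590} = \frac{1}{396 - 39590} = \frac{1}{-39194} = - \frac{1}{39194}$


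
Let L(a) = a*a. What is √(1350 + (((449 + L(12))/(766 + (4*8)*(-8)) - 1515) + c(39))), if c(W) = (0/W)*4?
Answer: I*√42614070/510 ≈ 12.8*I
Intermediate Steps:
L(a) = a²
c(W) = 0 (c(W) = 0*4 = 0)
√(1350 + (((449 + L(12))/(766 + (4*8)*(-8)) - 1515) + c(39))) = √(1350 + (((449 + 12²)/(766 + (4*8)*(-8)) - 1515) + 0)) = √(1350 + (((449 + 144)/(766 + 32*(-8)) - 1515) + 0)) = √(1350 + ((593/(766 - 256) - 1515) + 0)) = √(1350 + ((593/510 - 1515) + 0)) = √(1350 + (-772057/510 + 0)) = √(1350 - 772057/510) = √(-83557/510) = I*√42614070/510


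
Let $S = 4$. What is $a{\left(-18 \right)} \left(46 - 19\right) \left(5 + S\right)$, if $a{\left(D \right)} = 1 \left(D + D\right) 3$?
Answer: $-26244$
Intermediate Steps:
$a{\left(D \right)} = 6 D$ ($a{\left(D \right)} = 1 \cdot 2 D 3 = 2 D 3 = 6 D$)
$a{\left(-18 \right)} \left(46 - 19\right) \left(5 + S\right) = 6 \left(-18\right) \left(46 - 19\right) \left(5 + 4\right) = - 108 \cdot 27 \cdot 9 = \left(-108\right) 243 = -26244$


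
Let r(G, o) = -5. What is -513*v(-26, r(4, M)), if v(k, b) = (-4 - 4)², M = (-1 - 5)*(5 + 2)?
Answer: -32832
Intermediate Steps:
M = -42 (M = -6*7 = -42)
v(k, b) = 64 (v(k, b) = (-8)² = 64)
-513*v(-26, r(4, M)) = -513*64 = -32832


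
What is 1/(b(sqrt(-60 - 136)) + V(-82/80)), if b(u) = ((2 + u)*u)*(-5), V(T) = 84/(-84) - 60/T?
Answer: 249157/263216303 + 33620*I/263216303 ≈ 0.00094659 + 0.00012773*I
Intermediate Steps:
V(T) = -1 - 60/T (V(T) = 84*(-1/84) - 60/T = -1 - 60/T)
b(u) = -5*u*(2 + u) (b(u) = (u*(2 + u))*(-5) = -5*u*(2 + u))
1/(b(sqrt(-60 - 136)) + V(-82/80)) = 1/(-5*sqrt(-60 - 136)*(2 + sqrt(-60 - 136)) + (-60 - (-82)/80)/((-82/80))) = 1/(-5*sqrt(-196)*(2 + sqrt(-196)) + (-60 - (-82)/80)/((-82*1/80))) = 1/(-5*14*I*(2 + 14*I) + (-60 - 1*(-41/40))/(-41/40)) = 1/(-70*I*(2 + 14*I) - 40*(-60 + 41/40)/41) = 1/(-70*I*(2 + 14*I) - 40/41*(-2359/40)) = 1/(-70*I*(2 + 14*I) + 2359/41) = 1/(2359/41 - 70*I*(2 + 14*I))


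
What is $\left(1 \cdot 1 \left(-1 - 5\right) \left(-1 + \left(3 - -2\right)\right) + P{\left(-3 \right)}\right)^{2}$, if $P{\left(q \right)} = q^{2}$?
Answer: $225$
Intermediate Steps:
$\left(1 \cdot 1 \left(-1 - 5\right) \left(-1 + \left(3 - -2\right)\right) + P{\left(-3 \right)}\right)^{2} = \left(1 \cdot 1 \left(-1 - 5\right) \left(-1 + \left(3 - -2\right)\right) + \left(-3\right)^{2}\right)^{2} = \left(1 \left(- 6 \left(-1 + \left(3 + 2\right)\right)\right) + 9\right)^{2} = \left(1 \left(- 6 \left(-1 + 5\right)\right) + 9\right)^{2} = \left(1 \left(\left(-6\right) 4\right) + 9\right)^{2} = \left(1 \left(-24\right) + 9\right)^{2} = \left(-24 + 9\right)^{2} = \left(-15\right)^{2} = 225$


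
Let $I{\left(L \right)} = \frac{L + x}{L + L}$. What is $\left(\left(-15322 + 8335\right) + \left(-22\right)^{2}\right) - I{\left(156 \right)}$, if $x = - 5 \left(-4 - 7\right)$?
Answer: $- \frac{2029147}{312} \approx -6503.7$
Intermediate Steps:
$x = 55$ ($x = \left(-5\right) \left(-11\right) = 55$)
$I{\left(L \right)} = \frac{55 + L}{2 L}$ ($I{\left(L \right)} = \frac{L + 55}{L + L} = \frac{55 + L}{2 L}$)
$\left(\left(-15322 + 8335\right) + \left(-22\right)^{2}\right) - I{\left(156 \right)} = \left(\left(-15322 + 8335\right) + \left(-22\right)^{2}\right) - \frac{55 + 156}{2 \cdot 156} = \left(-6987 + 484\right) - \frac{1}{2} \cdot \frac{1}{156} \cdot 211 = -6503 - \frac{211}{312} = - \frac{2029147}{312}$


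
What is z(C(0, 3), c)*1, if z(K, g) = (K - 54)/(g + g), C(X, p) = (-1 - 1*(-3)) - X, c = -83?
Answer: 26/83 ≈ 0.31325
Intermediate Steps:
C(X, p) = 2 - X (C(X, p) = (-1 + 3) - X = 2 - X)
z(K, g) = (-54 + K)/(2*g) (z(K, g) = (-54 + K)/((2*g)) = (-54 + K)*(1/(2*g)) = (-54 + K)/(2*g))
z(C(0, 3), c)*1 = ((½)*(-54 + (2 - 1*0))/(-83))*1 = ((½)*(-1/83)*(-54 + (2 + 0)))*1 = ((½)*(-1/83)*(-54 + 2))*1 = ((½)*(-1/83)*(-52))*1 = (26/83)*1 = 26/83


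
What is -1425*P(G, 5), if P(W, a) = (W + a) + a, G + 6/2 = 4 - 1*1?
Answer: -14250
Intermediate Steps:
G = 0 (G = -3 + (4 - 1*1) = -3 + (4 - 1) = -3 + 3 = 0)
P(W, a) = W + 2*a
-1425*P(G, 5) = -1425*(0 + 2*5) = -1425*(0 + 10) = -1425*10 = -14250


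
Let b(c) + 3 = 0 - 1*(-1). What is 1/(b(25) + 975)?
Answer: 1/973 ≈ 0.0010277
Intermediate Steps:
b(c) = -2 (b(c) = -3 + (0 - 1*(-1)) = -3 + (0 + 1) = -3 + 1 = -2)
1/(b(25) + 975) = 1/(-2 + 975) = 1/973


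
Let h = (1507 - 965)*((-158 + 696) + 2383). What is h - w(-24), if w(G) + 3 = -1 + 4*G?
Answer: 1583282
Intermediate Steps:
w(G) = -4 + 4*G (w(G) = -3 + (-1 + 4*G) = -4 + 4*G)
h = 1583182 (h = 542*(538 + 2383) = 542*2921 = 1583182)
h - w(-24) = 1583182 - (-4 + 4*(-24)) = 1583182 - (-4 - 96) = 1583182 - 1*(-100) = 1583182 + 100 = 1583282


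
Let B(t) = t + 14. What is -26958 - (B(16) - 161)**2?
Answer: -44119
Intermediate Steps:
B(t) = 14 + t
-26958 - (B(16) - 161)**2 = -26958 - ((14 + 16) - 161)**2 = -26958 - (30 - 161)**2 = -26958 - 1*(-131)**2 = -26958 - 1*17161 = -26958 - 17161 = -44119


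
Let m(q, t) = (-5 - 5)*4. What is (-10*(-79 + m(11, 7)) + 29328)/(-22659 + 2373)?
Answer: -15259/10143 ≈ -1.5044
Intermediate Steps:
m(q, t) = -40 (m(q, t) = -10*4 = -40)
(-10*(-79 + m(11, 7)) + 29328)/(-22659 + 2373) = (-10*(-79 - 40) + 29328)/(-22659 + 2373) = (-10*(-119) + 29328)/(-20286) = (1190 + 29328)*(-1/20286) = 30518*(-1/20286) = -15259/10143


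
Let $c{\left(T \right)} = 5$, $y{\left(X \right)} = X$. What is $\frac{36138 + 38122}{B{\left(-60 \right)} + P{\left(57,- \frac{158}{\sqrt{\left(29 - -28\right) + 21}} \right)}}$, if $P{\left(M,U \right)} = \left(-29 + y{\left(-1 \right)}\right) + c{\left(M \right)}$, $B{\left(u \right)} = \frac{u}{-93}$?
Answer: $- \frac{460412}{151} \approx -3049.1$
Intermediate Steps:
$B{\left(u \right)} = - \frac{u}{93}$ ($B{\left(u \right)} = u \left(- \frac{1}{93}\right) = - \frac{u}{93}$)
$P{\left(M,U \right)} = -25$ ($P{\left(M,U \right)} = \left(-29 - 1\right) + 5 = -30 + 5 = -25$)
$\frac{36138 + 38122}{B{\left(-60 \right)} + P{\left(57,- \frac{158}{\sqrt{\left(29 - -28\right) + 21}} \right)}} = \frac{36138 + 38122}{\left(- \frac{1}{93}\right) \left(-60\right) - 25} = \frac{74260}{\frac{20}{31} - 25} = \frac{74260}{- \frac{755}{31}} = 74260 \left(- \frac{31}{755}\right) = - \frac{460412}{151}$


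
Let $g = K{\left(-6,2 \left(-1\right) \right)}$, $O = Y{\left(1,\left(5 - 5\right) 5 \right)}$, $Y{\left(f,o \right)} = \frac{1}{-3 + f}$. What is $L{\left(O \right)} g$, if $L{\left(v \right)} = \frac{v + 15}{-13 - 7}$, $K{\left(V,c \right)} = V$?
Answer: $\frac{87}{20} \approx 4.35$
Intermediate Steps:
$O = - \frac{1}{2}$ ($O = \frac{1}{-3 + 1} = \frac{1}{-2} = - \frac{1}{2} \approx -0.5$)
$L{\left(v \right)} = - \frac{3}{4} - \frac{v}{20}$ ($L{\left(v \right)} = \frac{15 + v}{-20} = \left(15 + v\right) \left(- \frac{1}{20}\right) = - \frac{3}{4} - \frac{v}{20}$)
$g = -6$
$L{\left(O \right)} g = \left(- \frac{3}{4} - - \frac{1}{40}\right) \left(-6\right) = \left(- \frac{3}{4} + \frac{1}{40}\right) \left(-6\right) = \left(- \frac{29}{40}\right) \left(-6\right) = \frac{87}{20}$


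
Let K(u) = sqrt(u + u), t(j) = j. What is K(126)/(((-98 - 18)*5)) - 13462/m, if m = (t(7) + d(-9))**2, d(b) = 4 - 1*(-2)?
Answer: -13462/169 - 3*sqrt(7)/290 ≈ -79.684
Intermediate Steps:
d(b) = 6 (d(b) = 4 + 2 = 6)
m = 169 (m = (7 + 6)**2 = 13**2 = 169)
K(u) = sqrt(2)*sqrt(u) (K(u) = sqrt(2*u) = sqrt(2)*sqrt(u))
K(126)/(((-98 - 18)*5)) - 13462/m = (sqrt(2)*sqrt(126))/(((-98 - 18)*5)) - 13462/169 = (sqrt(2)*(3*sqrt(14)))/((-116*5)) - 13462*1/169 = (6*sqrt(7))/(-580) - 13462/169 = (6*sqrt(7))*(-1/580) - 13462/169 = -3*sqrt(7)/290 - 13462/169 = -13462/169 - 3*sqrt(7)/290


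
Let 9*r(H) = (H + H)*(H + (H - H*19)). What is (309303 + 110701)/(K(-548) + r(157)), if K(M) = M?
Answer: -145386/32423 ≈ -4.4840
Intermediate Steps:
r(H) = -34*H**2/9 (r(H) = ((H + H)*(H + (H - H*19)))/9 = ((2*H)*(H + (H - 19*H)))/9 = ((2*H)*(H - 18*H))/9 = ((2*H)*(-17*H))/9 = (-34*H**2)/9 = -34*H**2/9)
(309303 + 110701)/(K(-548) + r(157)) = (309303 + 110701)/(-548 - 34/9*157**2) = 420004/(-548 - 34/9*24649) = 420004/(-548 - 838066/9) = 420004/(-842998/9) = 420004*(-9/842998) = -145386/32423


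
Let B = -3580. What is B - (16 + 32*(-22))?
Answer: -2892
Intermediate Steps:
B - (16 + 32*(-22)) = -3580 - (16 + 32*(-22)) = -3580 - (16 - 704) = -3580 - 1*(-688) = -3580 + 688 = -2892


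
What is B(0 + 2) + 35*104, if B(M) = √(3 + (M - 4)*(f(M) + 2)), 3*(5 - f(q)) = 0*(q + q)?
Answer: 3640 + I*√11 ≈ 3640.0 + 3.3166*I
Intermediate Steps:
f(q) = 5 (f(q) = 5 - 0*(q + q) = 5 - 0*2*q = 5 - ⅓*0 = 5 + 0 = 5)
B(M) = √(-25 + 7*M) (B(M) = √(3 + (M - 4)*(5 + 2)) = √(3 + (-4 + M)*7) = √(3 + (-28 + 7*M)) = √(-25 + 7*M))
B(0 + 2) + 35*104 = √(-25 + 7*(0 + 2)) + 35*104 = √(-25 + 7*2) + 3640 = √(-25 + 14) + 3640 = √(-11) + 3640 = I*√11 + 3640 = 3640 + I*√11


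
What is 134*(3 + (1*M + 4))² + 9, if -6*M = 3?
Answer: 11341/2 ≈ 5670.5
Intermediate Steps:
M = -½ (M = -⅙*3 = -½ ≈ -0.50000)
134*(3 + (1*M + 4))² + 9 = 134*(3 + (1*(-½) + 4))² + 9 = 134*(3 + (-½ + 4))² + 9 = 134*(3 + 7/2)² + 9 = 134*(13/2)² + 9 = 134*(169/4) + 9 = 11323/2 + 9 = 11341/2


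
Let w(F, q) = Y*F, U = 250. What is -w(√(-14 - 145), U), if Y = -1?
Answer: I*√159 ≈ 12.61*I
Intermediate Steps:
w(F, q) = -F
-w(√(-14 - 145), U) = -(-1)*√(-14 - 145) = -(-1)*√(-159) = -(-1)*I*√159 = I*√159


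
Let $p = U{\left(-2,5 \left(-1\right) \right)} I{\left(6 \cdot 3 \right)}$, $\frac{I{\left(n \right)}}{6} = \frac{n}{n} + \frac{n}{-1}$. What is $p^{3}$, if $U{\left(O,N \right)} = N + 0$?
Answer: $132651000$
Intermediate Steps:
$U{\left(O,N \right)} = N$
$I{\left(n \right)} = 6 - 6 n$ ($I{\left(n \right)} = 6 \left(\frac{n}{n} + \frac{n}{-1}\right) = 6 \left(1 + n \left(-1\right)\right) = 6 \left(1 - n\right) = 6 - 6 n$)
$p = 510$ ($p = 5 \left(-1\right) \left(6 - 6 \cdot 6 \cdot 3\right) = - 5 \left(6 - 108\right) = \left(-5\right) \left(-102\right) = 510$)
$p^{3} = 510^{3} = 132651000$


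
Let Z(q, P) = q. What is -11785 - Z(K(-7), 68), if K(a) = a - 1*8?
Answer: -11770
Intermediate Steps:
K(a) = -8 + a (K(a) = a - 8 = -8 + a)
-11785 - Z(K(-7), 68) = -11785 - (-8 - 7) = -11785 - 1*(-15) = -11785 + 15 = -11770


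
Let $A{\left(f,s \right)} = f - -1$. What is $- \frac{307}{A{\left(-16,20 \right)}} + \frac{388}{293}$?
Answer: $\frac{95771}{4395} \approx 21.791$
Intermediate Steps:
$A{\left(f,s \right)} = 1 + f$ ($A{\left(f,s \right)} = f + 1 = 1 + f$)
$- \frac{307}{A{\left(-16,20 \right)}} + \frac{388}{293} = - \frac{307}{1 - 16} + \frac{388}{293} = - \frac{307}{-15} + 388 \cdot \frac{1}{293} = \left(-307\right) \left(- \frac{1}{15}\right) + \frac{388}{293} = \frac{307}{15} + \frac{388}{293} = \frac{95771}{4395}$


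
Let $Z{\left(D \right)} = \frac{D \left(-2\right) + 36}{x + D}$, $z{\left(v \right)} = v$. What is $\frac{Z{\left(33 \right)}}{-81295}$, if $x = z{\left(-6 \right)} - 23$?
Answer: $\frac{3}{32518} \approx 9.2257 \cdot 10^{-5}$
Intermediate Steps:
$x = -29$ ($x = -6 - 23 = -29$)
$Z{\left(D \right)} = \frac{36 - 2 D}{-29 + D}$ ($Z{\left(D \right)} = \frac{D \left(-2\right) + 36}{-29 + D} = \frac{- 2 D + 36}{-29 + D} = \frac{36 - 2 D}{-29 + D}$)
$\frac{Z{\left(33 \right)}}{-81295} = \frac{2 \frac{1}{-29 + 33} \left(18 - 33\right)}{-81295} = \frac{2 \left(18 - 33\right)}{4} \left(- \frac{1}{81295}\right) = 2 \cdot \frac{1}{4} \left(-15\right) \left(- \frac{1}{81295}\right) = \left(- \frac{15}{2}\right) \left(- \frac{1}{81295}\right) = \frac{3}{32518}$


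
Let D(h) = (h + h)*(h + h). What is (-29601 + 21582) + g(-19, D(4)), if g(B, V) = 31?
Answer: -7988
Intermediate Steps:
D(h) = 4*h² (D(h) = (2*h)*(2*h) = 4*h²)
(-29601 + 21582) + g(-19, D(4)) = (-29601 + 21582) + 31 = -8019 + 31 = -7988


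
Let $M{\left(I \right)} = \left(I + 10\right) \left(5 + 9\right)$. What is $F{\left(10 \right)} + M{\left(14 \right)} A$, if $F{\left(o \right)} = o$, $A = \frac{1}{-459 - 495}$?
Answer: $\frac{1534}{159} \approx 9.6478$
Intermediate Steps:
$A = - \frac{1}{954}$ ($A = \frac{1}{-954} = - \frac{1}{954} \approx -0.0010482$)
$M{\left(I \right)} = 140 + 14 I$ ($M{\left(I \right)} = \left(10 + I\right) 14 = 140 + 14 I$)
$F{\left(10 \right)} + M{\left(14 \right)} A = 10 + \left(140 + 14 \cdot 14\right) \left(- \frac{1}{954}\right) = 10 + \left(140 + 196\right) \left(- \frac{1}{954}\right) = 10 + 336 \left(- \frac{1}{954}\right) = 10 - \frac{56}{159} = \frac{1534}{159}$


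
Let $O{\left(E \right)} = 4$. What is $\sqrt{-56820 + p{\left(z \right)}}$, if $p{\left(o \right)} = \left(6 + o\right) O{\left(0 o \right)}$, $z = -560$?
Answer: $2 i \sqrt{14759} \approx 242.97 i$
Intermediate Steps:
$p{\left(o \right)} = 24 + 4 o$ ($p{\left(o \right)} = \left(6 + o\right) 4 = 24 + 4 o$)
$\sqrt{-56820 + p{\left(z \right)}} = \sqrt{-56820 + \left(24 + 4 \left(-560\right)\right)} = \sqrt{-56820 + \left(24 - 2240\right)} = \sqrt{-56820 - 2216} = \sqrt{-59036} = 2 i \sqrt{14759}$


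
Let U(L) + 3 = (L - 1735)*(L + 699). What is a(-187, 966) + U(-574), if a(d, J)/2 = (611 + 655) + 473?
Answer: -285150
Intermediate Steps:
U(L) = -3 + (-1735 + L)*(699 + L) (U(L) = -3 + (L - 1735)*(L + 699) = -3 + (-1735 + L)*(699 + L))
a(d, J) = 3478 (a(d, J) = 2*((611 + 655) + 473) = 2*(1266 + 473) = 2*1739 = 3478)
a(-187, 966) + U(-574) = 3478 + (-1212768 + (-574)² - 1036*(-574)) = 3478 + (-1212768 + 329476 + 594664) = 3478 - 288628 = -285150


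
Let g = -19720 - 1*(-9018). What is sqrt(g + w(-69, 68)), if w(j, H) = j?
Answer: I*sqrt(10771) ≈ 103.78*I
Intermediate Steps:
g = -10702 (g = -19720 + 9018 = -10702)
sqrt(g + w(-69, 68)) = sqrt(-10702 - 69) = sqrt(-10771) = I*sqrt(10771)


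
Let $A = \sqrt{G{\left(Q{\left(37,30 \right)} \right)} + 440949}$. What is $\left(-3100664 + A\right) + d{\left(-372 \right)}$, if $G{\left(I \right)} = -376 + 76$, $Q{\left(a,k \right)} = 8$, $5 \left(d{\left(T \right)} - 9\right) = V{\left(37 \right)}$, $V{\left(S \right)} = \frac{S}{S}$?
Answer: $- \frac{15503274}{5} + 3 \sqrt{48961} \approx -3.1 \cdot 10^{6}$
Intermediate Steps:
$V{\left(S \right)} = 1$
$d{\left(T \right)} = \frac{46}{5}$ ($d{\left(T \right)} = 9 + \frac{1}{5} \cdot 1 = 9 + \frac{1}{5} = \frac{46}{5}$)
$G{\left(I \right)} = -300$
$A = 3 \sqrt{48961}$ ($A = \sqrt{-300 + 440949} = \sqrt{440649} = 3 \sqrt{48961} \approx 663.81$)
$\left(-3100664 + A\right) + d{\left(-372 \right)} = \left(-3100664 + 3 \sqrt{48961}\right) + \frac{46}{5} = - \frac{15503274}{5} + 3 \sqrt{48961}$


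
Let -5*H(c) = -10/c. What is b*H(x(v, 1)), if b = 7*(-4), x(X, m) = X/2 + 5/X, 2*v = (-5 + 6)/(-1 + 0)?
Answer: 224/41 ≈ 5.4634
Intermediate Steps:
v = -½ (v = ((-5 + 6)/(-1 + 0))/2 = (1/(-1))/2 = (1*(-1))/2 = (½)*(-1) = -½ ≈ -0.50000)
x(X, m) = X/2 + 5/X (x(X, m) = X*(½) + 5/X = X/2 + 5/X)
H(c) = 2/c (H(c) = -(-2)/c = 2/c)
b = -28
b*H(x(v, 1)) = -56/((½)*(-½) + 5/(-½)) = -56/(-¼ + 5*(-2)) = -56/(-¼ - 10) = -56/(-41/4) = -56*(-4)/41 = -28*(-8/41) = 224/41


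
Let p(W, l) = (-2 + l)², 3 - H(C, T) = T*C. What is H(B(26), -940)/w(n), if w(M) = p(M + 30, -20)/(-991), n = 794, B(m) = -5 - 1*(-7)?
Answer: -1866053/484 ≈ -3855.5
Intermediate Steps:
B(m) = 2 (B(m) = -5 + 7 = 2)
H(C, T) = 3 - C*T (H(C, T) = 3 - T*C = 3 - C*T)
w(M) = -484/991 (w(M) = (-2 - 20)²/(-991) = (-22)²*(-1/991) = 484*(-1/991) = -484/991)
H(B(26), -940)/w(n) = (3 - 1*2*(-940))/(-484/991) = (3 + 1880)*(-991/484) = 1883*(-991/484) = -1866053/484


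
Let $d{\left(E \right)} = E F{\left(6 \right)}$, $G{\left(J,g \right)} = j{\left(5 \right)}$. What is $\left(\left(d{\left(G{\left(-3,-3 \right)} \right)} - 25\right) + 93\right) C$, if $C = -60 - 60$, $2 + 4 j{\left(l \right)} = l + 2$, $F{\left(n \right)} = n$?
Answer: $-9060$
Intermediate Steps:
$j{\left(l \right)} = \frac{l}{4}$ ($j{\left(l \right)} = - \frac{1}{2} + \frac{l + 2}{4} = - \frac{1}{2} + \frac{2 + l}{4} = - \frac{1}{2} + \left(\frac{1}{2} + \frac{l}{4}\right) = \frac{l}{4}$)
$G{\left(J,g \right)} = \frac{5}{4}$ ($G{\left(J,g \right)} = \frac{1}{4} \cdot 5 = \frac{5}{4}$)
$d{\left(E \right)} = 6 E$ ($d{\left(E \right)} = E 6 = 6 E$)
$C = -120$ ($C = -60 - 60 = -120$)
$\left(\left(d{\left(G{\left(-3,-3 \right)} \right)} - 25\right) + 93\right) C = \left(\left(6 \cdot \frac{5}{4} - 25\right) + 93\right) \left(-120\right) = \left(\left(\frac{15}{2} - 25\right) + 93\right) \left(-120\right) = \left(- \frac{35}{2} + 93\right) \left(-120\right) = \frac{151}{2} \left(-120\right) = -9060$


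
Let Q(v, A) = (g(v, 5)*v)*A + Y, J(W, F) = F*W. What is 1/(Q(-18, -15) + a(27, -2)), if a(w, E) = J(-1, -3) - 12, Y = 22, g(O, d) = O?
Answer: -1/4847 ≈ -0.00020631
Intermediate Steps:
Q(v, A) = 22 + A*v² (Q(v, A) = (v*v)*A + 22 = v²*A + 22 = A*v² + 22 = 22 + A*v²)
a(w, E) = -9 (a(w, E) = -3*(-1) - 12 = 3 - 12 = -9)
1/(Q(-18, -15) + a(27, -2)) = 1/((22 - 15*(-18)²) - 9) = 1/((22 - 15*324) - 9) = 1/((22 - 4860) - 9) = 1/(-4838 - 9) = 1/(-4847) = -1/4847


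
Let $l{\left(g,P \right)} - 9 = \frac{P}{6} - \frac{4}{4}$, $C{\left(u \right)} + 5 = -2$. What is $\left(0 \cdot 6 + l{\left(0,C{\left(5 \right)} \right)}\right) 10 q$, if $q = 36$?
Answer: $2460$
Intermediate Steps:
$C{\left(u \right)} = -7$ ($C{\left(u \right)} = -5 - 2 = -7$)
$l{\left(g,P \right)} = 8 + \frac{P}{6}$ ($l{\left(g,P \right)} = 9 + \left(\frac{P}{6} - \frac{4}{4}\right) = 9 + \left(P \frac{1}{6} - 1\right) = 9 + \left(\frac{P}{6} - 1\right) = 9 + \left(-1 + \frac{P}{6}\right) = 8 + \frac{P}{6}$)
$\left(0 \cdot 6 + l{\left(0,C{\left(5 \right)} \right)}\right) 10 q = \left(0 \cdot 6 + \left(8 + \frac{1}{6} \left(-7\right)\right)\right) 10 \cdot 36 = \left(0 + \left(8 - \frac{7}{6}\right)\right) 10 \cdot 36 = \left(0 + \frac{41}{6}\right) 10 \cdot 36 = \frac{41}{6} \cdot 10 \cdot 36 = \frac{205}{3} \cdot 36 = 2460$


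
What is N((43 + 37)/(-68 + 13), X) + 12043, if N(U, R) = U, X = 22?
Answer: 132457/11 ≈ 12042.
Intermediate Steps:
N((43 + 37)/(-68 + 13), X) + 12043 = (43 + 37)/(-68 + 13) + 12043 = 80/(-55) + 12043 = 80*(-1/55) + 12043 = -16/11 + 12043 = 132457/11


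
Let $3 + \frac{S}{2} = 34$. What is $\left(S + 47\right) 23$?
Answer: $2507$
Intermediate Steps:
$S = 62$ ($S = -6 + 2 \cdot 34 = -6 + 68 = 62$)
$\left(S + 47\right) 23 = \left(62 + 47\right) 23 = 109 \cdot 23 = 2507$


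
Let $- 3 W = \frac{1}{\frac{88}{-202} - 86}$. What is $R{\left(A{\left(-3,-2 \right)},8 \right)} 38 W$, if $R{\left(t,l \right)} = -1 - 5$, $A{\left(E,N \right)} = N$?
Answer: $- \frac{3838}{4365} \approx -0.87927$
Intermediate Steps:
$R{\left(t,l \right)} = -6$ ($R{\left(t,l \right)} = -1 - 5 = -6$)
$W = \frac{101}{26190}$ ($W = - \frac{1}{3 \left(\frac{88}{-202} - 86\right)} = - \frac{1}{3 \left(88 \left(- \frac{1}{202}\right) - 86\right)} = - \frac{1}{3 \left(- \frac{44}{101} - 86\right)} = - \frac{1}{3 \left(- \frac{8730}{101}\right)} = \left(- \frac{1}{3}\right) \left(- \frac{101}{8730}\right) = \frac{101}{26190} \approx 0.0038564$)
$R{\left(A{\left(-3,-2 \right)},8 \right)} 38 W = \left(-6\right) 38 \cdot \frac{101}{26190} = \left(-228\right) \frac{101}{26190} = - \frac{3838}{4365}$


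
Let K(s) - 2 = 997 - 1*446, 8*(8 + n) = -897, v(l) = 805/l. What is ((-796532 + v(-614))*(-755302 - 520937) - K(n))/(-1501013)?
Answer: -624172061765725/921621982 ≈ -6.7725e+5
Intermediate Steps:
n = -961/8 (n = -8 + (⅛)*(-897) = -8 - 897/8 = -961/8 ≈ -120.13)
K(s) = 553 (K(s) = 2 + (997 - 1*446) = 2 + (997 - 446) = 2 + 551 = 553)
((-796532 + v(-614))*(-755302 - 520937) - K(n))/(-1501013) = ((-796532 + 805/(-614))*(-755302 - 520937) - 1*553)/(-1501013) = ((-796532 + 805*(-1/614))*(-1276239) - 553)*(-1/1501013) = ((-796532 - 805/614)*(-1276239) - 553)*(-1/1501013) = (-489071453/614*(-1276239) - 553)*(-1/1501013) = (624172062105267/614 - 553)*(-1/1501013) = (624172061765725/614)*(-1/1501013) = -624172061765725/921621982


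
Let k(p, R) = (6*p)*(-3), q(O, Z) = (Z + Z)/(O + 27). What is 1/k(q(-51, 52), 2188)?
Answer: 1/78 ≈ 0.012821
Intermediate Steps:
q(O, Z) = 2*Z/(27 + O) (q(O, Z) = (2*Z)/(27 + O) = 2*Z/(27 + O))
k(p, R) = -18*p
1/k(q(-51, 52), 2188) = 1/(-36*52/(27 - 51)) = 1/(-36*52/(-24)) = 1/(-36*52*(-1)/24) = 1/(-18*(-13/3)) = 1/78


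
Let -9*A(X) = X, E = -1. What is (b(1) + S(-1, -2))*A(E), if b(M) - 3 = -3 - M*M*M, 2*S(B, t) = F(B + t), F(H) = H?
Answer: -5/18 ≈ -0.27778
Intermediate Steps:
S(B, t) = B/2 + t/2 (S(B, t) = (B + t)/2 = B/2 + t/2)
b(M) = -M³ (b(M) = 3 + (-3 - M*M*M) = 3 + (-3 - M²*M) = 3 + (-3 - M³) = -M³)
A(X) = -X/9
(b(1) + S(-1, -2))*A(E) = (-1*1³ + ((½)*(-1) + (½)*(-2)))*(-⅑*(-1)) = (-1*1 + (-½ - 1))*(⅑) = (-1 - 3/2)*(⅑) = -5/2*⅑ = -5/18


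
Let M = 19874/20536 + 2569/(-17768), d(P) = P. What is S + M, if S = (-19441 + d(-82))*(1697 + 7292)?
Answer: -8004281372589101/45610456 ≈ -1.7549e+8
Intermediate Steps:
M = 37545531/45610456 (M = 19874*(1/20536) + 2569*(-1/17768) = 9937/10268 - 2569/17768 = 37545531/45610456 ≈ 0.82318)
S = -175492247 (S = (-19441 - 82)*(1697 + 7292) = -19523*8989 = -175492247)
S + M = -175492247 + 37545531/45610456 = -8004281372589101/45610456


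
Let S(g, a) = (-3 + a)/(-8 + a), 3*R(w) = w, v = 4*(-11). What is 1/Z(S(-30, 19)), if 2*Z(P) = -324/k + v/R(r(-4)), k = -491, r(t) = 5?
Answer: -2455/31596 ≈ -0.077700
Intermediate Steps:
v = -44
R(w) = w/3
S(g, a) = (-3 + a)/(-8 + a)
Z(P) = -31596/2455 (Z(P) = (-324/(-491) - 44/((⅓)*5))/2 = (-324*(-1/491) - 44/5/3)/2 = (324/491 - 44*⅗)/2 = (324/491 - 132/5)/2 = (½)*(-63192/2455) = -31596/2455)
1/Z(S(-30, 19)) = 1/(-31596/2455) = -2455/31596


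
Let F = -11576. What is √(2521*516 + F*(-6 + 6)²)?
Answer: 2*√325209 ≈ 1140.5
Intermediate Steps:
√(2521*516 + F*(-6 + 6)²) = √(2521*516 - 11576*(-6 + 6)²) = √(1300836 - 11576*0²) = √(1300836 - 11576*0) = √(1300836 + 0) = √1300836 = 2*√325209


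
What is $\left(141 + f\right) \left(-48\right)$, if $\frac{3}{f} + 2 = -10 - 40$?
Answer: $- \frac{87948}{13} \approx -6765.2$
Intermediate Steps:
$f = - \frac{3}{52}$ ($f = \frac{3}{-2 - 50} = \frac{3}{-52} = 3 \left(- \frac{1}{52}\right) = - \frac{3}{52} \approx -0.057692$)
$\left(141 + f\right) \left(-48\right) = \left(141 - \frac{3}{52}\right) \left(-48\right) = \frac{7329}{52} \left(-48\right) = - \frac{87948}{13}$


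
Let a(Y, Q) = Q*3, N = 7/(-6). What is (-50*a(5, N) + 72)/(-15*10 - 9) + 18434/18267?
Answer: -526981/968151 ≈ -0.54432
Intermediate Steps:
N = -7/6 (N = 7*(-⅙) = -7/6 ≈ -1.1667)
a(Y, Q) = 3*Q
(-50*a(5, N) + 72)/(-15*10 - 9) + 18434/18267 = (-150*(-7)/6 + 72)/(-15*10 - 9) + 18434/18267 = (-50*(-7/2) + 72)/(-150 - 9) + 18434*(1/18267) = (175 + 72)/(-159) + 18434/18267 = 247*(-1/159) + 18434/18267 = -247/159 + 18434/18267 = -526981/968151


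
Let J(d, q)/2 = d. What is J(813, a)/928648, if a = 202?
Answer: 813/464324 ≈ 0.0017509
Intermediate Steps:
J(d, q) = 2*d
J(813, a)/928648 = (2*813)/928648 = 1626*(1/928648) = 813/464324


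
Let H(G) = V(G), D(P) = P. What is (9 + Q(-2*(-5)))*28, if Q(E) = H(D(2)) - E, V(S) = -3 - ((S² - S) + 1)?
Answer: -196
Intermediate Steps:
V(S) = -4 + S - S² (V(S) = -3 - (1 + S² - S) = -3 + (-1 + S - S²) = -4 + S - S²)
H(G) = -4 + G - G²
Q(E) = -6 - E (Q(E) = (-4 + 2 - 1*2²) - E = (-4 + 2 - 1*4) - E = (-4 + 2 - 4) - E = -6 - E)
(9 + Q(-2*(-5)))*28 = (9 + (-6 - (-2)*(-5)))*28 = (9 + (-6 - 1*10))*28 = (9 + (-6 - 10))*28 = (9 - 16)*28 = -7*28 = -196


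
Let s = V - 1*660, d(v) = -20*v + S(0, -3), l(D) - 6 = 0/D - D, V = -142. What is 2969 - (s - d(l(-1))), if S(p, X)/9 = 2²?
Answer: 3667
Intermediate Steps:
S(p, X) = 36 (S(p, X) = 9*2² = 9*4 = 36)
l(D) = 6 - D (l(D) = 6 + (0/D - D) = 6 + (0 - D) = 6 - D)
d(v) = 36 - 20*v (d(v) = -20*v + 36 = 36 - 20*v)
s = -802 (s = -142 - 1*660 = -142 - 660 = -802)
2969 - (s - d(l(-1))) = 2969 - (-802 - (36 - 20*(6 - 1*(-1)))) = 2969 - (-802 - (36 - 20*(6 + 1))) = 2969 - (-802 - (36 - 20*7)) = 2969 - (-802 - (36 - 140)) = 2969 - (-802 - 1*(-104)) = 2969 - (-802 + 104) = 2969 - 1*(-698) = 2969 + 698 = 3667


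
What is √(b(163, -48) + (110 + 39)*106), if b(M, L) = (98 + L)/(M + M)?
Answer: √419634861/163 ≈ 125.67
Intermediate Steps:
b(M, L) = (98 + L)/(2*M) (b(M, L) = (98 + L)/((2*M)) = (98 + L)*(1/(2*M)) = (98 + L)/(2*M))
√(b(163, -48) + (110 + 39)*106) = √((½)*(98 - 48)/163 + (110 + 39)*106) = √((½)*(1/163)*50 + 149*106) = √(25/163 + 15794) = √(2574447/163) = √419634861/163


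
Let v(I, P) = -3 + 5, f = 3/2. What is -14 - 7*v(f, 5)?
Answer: -28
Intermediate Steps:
f = 3/2 (f = 3*(1/2) = 3/2 ≈ 1.5000)
v(I, P) = 2
-14 - 7*v(f, 5) = -14 - 7*2 = -14 - 14 = -28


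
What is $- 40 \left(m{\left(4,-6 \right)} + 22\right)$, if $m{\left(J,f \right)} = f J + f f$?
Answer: $-1360$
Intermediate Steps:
$m{\left(J,f \right)} = f^{2} + J f$ ($m{\left(J,f \right)} = J f + f^{2} = f^{2} + J f$)
$- 40 \left(m{\left(4,-6 \right)} + 22\right) = - 40 \left(- 6 \left(4 - 6\right) + 22\right) = - 40 \left(\left(-6\right) \left(-2\right) + 22\right) = - 40 \left(12 + 22\right) = \left(-40\right) 34 = -1360$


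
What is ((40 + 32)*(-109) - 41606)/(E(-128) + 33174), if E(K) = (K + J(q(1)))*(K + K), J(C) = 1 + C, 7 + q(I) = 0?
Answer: -24727/33739 ≈ -0.73289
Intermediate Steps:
q(I) = -7 (q(I) = -7 + 0 = -7)
E(K) = 2*K*(-6 + K) (E(K) = (K + (1 - 7))*(K + K) = (K - 6)*(2*K) = (-6 + K)*(2*K) = 2*K*(-6 + K))
((40 + 32)*(-109) - 41606)/(E(-128) + 33174) = ((40 + 32)*(-109) - 41606)/(2*(-128)*(-6 - 128) + 33174) = (72*(-109) - 41606)/(2*(-128)*(-134) + 33174) = (-7848 - 41606)/(34304 + 33174) = -49454/67478 = -49454*1/67478 = -24727/33739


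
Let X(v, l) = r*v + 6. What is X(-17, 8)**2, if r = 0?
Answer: 36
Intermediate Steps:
X(v, l) = 6 (X(v, l) = 0*v + 6 = 0 + 6 = 6)
X(-17, 8)**2 = 6**2 = 36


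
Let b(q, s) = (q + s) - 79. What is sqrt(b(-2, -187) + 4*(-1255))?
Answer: 2*I*sqrt(1322) ≈ 72.719*I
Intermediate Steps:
b(q, s) = -79 + q + s
sqrt(b(-2, -187) + 4*(-1255)) = sqrt((-79 - 2 - 187) + 4*(-1255)) = sqrt(-268 - 5020) = sqrt(-5288) = 2*I*sqrt(1322)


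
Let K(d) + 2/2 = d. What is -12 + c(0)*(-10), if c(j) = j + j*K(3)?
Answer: -12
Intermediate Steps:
K(d) = -1 + d
c(j) = 3*j (c(j) = j + j*(-1 + 3) = j + j*2 = j + 2*j = 3*j)
-12 + c(0)*(-10) = -12 + (3*0)*(-10) = -12 + 0*(-10) = -12 + 0 = -12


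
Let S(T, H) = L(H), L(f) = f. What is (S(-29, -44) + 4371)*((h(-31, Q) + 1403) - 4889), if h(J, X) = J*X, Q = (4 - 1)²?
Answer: -16291155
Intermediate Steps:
S(T, H) = H
Q = 9 (Q = 3² = 9)
(S(-29, -44) + 4371)*((h(-31, Q) + 1403) - 4889) = (-44 + 4371)*((-31*9 + 1403) - 4889) = 4327*((-279 + 1403) - 4889) = 4327*(1124 - 4889) = 4327*(-3765) = -16291155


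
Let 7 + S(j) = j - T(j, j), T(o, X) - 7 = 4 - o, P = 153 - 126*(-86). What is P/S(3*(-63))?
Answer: -111/4 ≈ -27.750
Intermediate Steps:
P = 10989 (P = 153 + 10836 = 10989)
T(o, X) = 11 - o (T(o, X) = 7 + (4 - o) = 11 - o)
S(j) = -18 + 2*j (S(j) = -7 + (j - (11 - j)) = -7 + (j + (-11 + j)) = -7 + (-11 + 2*j) = -18 + 2*j)
P/S(3*(-63)) = 10989/(-18 + 2*(3*(-63))) = 10989/(-18 + 2*(-189)) = 10989/(-18 - 378) = 10989/(-396) = 10989*(-1/396) = -111/4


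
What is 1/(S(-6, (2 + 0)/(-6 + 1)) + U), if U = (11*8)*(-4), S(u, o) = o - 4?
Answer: -5/1782 ≈ -0.0028058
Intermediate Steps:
S(u, o) = -4 + o
U = -352 (U = 88*(-4) = -352)
1/(S(-6, (2 + 0)/(-6 + 1)) + U) = 1/((-4 + (2 + 0)/(-6 + 1)) - 352) = 1/((-4 + 2/(-5)) - 352) = 1/((-4 + 2*(-⅕)) - 352) = 1/((-4 - ⅖) - 352) = 1/(-22/5 - 352) = 1/(-1782/5) = -5/1782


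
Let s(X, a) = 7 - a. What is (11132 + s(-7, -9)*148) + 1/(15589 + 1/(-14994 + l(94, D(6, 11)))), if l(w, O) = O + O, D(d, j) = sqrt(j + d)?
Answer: 737573258629859025658/54635055935195597 + 2*sqrt(17)/54635055935195597 ≈ 13500.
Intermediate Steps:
D(d, j) = sqrt(d + j)
l(w, O) = 2*O
(11132 + s(-7, -9)*148) + 1/(15589 + 1/(-14994 + l(94, D(6, 11)))) = (11132 + (7 - 1*(-9))*148) + 1/(15589 + 1/(-14994 + 2*sqrt(6 + 11))) = (11132 + (7 + 9)*148) + 1/(15589 + 1/(-14994 + 2*sqrt(17))) = (11132 + 16*148) + 1/(15589 + 1/(-14994 + 2*sqrt(17))) = (11132 + 2368) + 1/(15589 + 1/(-14994 + 2*sqrt(17))) = 13500 + 1/(15589 + 1/(-14994 + 2*sqrt(17)))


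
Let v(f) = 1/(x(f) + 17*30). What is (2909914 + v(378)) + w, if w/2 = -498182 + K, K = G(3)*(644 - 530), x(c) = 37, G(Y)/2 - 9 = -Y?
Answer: 1048208443/547 ≈ 1.9163e+6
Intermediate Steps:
G(Y) = 18 - 2*Y (G(Y) = 18 + 2*(-Y) = 18 - 2*Y)
K = 1368 (K = (18 - 2*3)*(644 - 530) = (18 - 6)*114 = 12*114 = 1368)
v(f) = 1/547 (v(f) = 1/(37 + 17*30) = 1/(37 + 510) = 1/547)
w = -993628 (w = 2*(-498182 + 1368) = 2*(-496814) = -993628)
(2909914 + v(378)) + w = (2909914 + 1/547) - 993628 = 1591722959/547 - 993628 = 1048208443/547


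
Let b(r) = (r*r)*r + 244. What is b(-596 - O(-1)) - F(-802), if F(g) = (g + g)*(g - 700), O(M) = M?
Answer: -213053839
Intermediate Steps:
F(g) = 2*g*(-700 + g) (F(g) = (2*g)*(-700 + g) = 2*g*(-700 + g))
b(r) = 244 + r³ (b(r) = r²*r + 244 = r³ + 244 = 244 + r³)
b(-596 - O(-1)) - F(-802) = (244 + (-596 - 1*(-1))³) - 2*(-802)*(-700 - 802) = (244 + (-596 + 1)³) - 2*(-802)*(-1502) = (244 + (-595)³) - 1*2409208 = (244 - 210644875) - 2409208 = -210644631 - 2409208 = -213053839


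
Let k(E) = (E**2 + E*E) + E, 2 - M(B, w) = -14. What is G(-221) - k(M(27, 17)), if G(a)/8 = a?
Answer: -2296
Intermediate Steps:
M(B, w) = 16 (M(B, w) = 2 - 1*(-14) = 2 + 14 = 16)
G(a) = 8*a
k(E) = E + 2*E**2 (k(E) = (E**2 + E**2) + E = 2*E**2 + E = E + 2*E**2)
G(-221) - k(M(27, 17)) = 8*(-221) - 16*(1 + 2*16) = -1768 - 16*(1 + 32) = -1768 - 16*33 = -1768 - 1*528 = -1768 - 528 = -2296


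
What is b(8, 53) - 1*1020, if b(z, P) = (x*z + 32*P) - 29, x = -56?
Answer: 199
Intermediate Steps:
b(z, P) = -29 - 56*z + 32*P (b(z, P) = (-56*z + 32*P) - 29 = -29 - 56*z + 32*P)
b(8, 53) - 1*1020 = (-29 - 56*8 + 32*53) - 1*1020 = (-29 - 448 + 1696) - 1020 = 1219 - 1020 = 199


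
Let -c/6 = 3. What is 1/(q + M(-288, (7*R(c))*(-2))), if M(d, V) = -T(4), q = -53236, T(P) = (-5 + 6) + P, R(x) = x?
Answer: -1/53241 ≈ -1.8783e-5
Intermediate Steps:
c = -18 (c = -6*3 = -18)
T(P) = 1 + P
M(d, V) = -5 (M(d, V) = -(1 + 4) = -1*5 = -5)
1/(q + M(-288, (7*R(c))*(-2))) = 1/(-53236 - 5) = 1/(-53241) = -1/53241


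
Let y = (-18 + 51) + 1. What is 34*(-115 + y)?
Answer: -2754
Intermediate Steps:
y = 34 (y = 33 + 1 = 34)
34*(-115 + y) = 34*(-115 + 34) = 34*(-81) = -2754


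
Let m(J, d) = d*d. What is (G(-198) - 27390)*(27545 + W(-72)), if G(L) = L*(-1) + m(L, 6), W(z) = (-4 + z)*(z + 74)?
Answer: -743884308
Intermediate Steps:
m(J, d) = d**2
W(z) = (-4 + z)*(74 + z)
G(L) = 36 - L (G(L) = L*(-1) + 6**2 = -L + 36 = 36 - L)
(G(-198) - 27390)*(27545 + W(-72)) = ((36 - 1*(-198)) - 27390)*(27545 + (-296 + (-72)**2 + 70*(-72))) = ((36 + 198) - 27390)*(27545 + (-296 + 5184 - 5040)) = (234 - 27390)*(27545 - 152) = -27156*27393 = -743884308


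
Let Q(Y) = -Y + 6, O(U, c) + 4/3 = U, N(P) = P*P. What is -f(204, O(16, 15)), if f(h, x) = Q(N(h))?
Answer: 41610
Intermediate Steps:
N(P) = P²
O(U, c) = -4/3 + U
Q(Y) = 6 - Y
f(h, x) = 6 - h²
-f(204, O(16, 15)) = -(6 - 1*204²) = -(6 - 1*41616) = -(6 - 41616) = -1*(-41610) = 41610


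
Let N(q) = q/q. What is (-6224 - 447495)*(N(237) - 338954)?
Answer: 153789416207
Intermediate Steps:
N(q) = 1
(-6224 - 447495)*(N(237) - 338954) = (-6224 - 447495)*(1 - 338954) = -453719*(-338953) = 153789416207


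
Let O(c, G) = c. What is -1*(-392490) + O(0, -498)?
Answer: 392490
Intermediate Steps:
-1*(-392490) + O(0, -498) = -1*(-392490) + 0 = 392490 + 0 = 392490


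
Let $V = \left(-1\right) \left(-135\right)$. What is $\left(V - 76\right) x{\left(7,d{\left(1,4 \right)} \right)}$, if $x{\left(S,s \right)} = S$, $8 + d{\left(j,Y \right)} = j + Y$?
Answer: $413$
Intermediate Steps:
$d{\left(j,Y \right)} = -8 + Y + j$ ($d{\left(j,Y \right)} = -8 + \left(j + Y\right) = -8 + \left(Y + j\right) = -8 + Y + j$)
$V = 135$
$\left(V - 76\right) x{\left(7,d{\left(1,4 \right)} \right)} = \left(135 - 76\right) 7 = 59 \cdot 7 = 413$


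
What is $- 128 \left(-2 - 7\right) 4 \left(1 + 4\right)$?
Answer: $23040$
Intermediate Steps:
$- 128 \left(-2 - 7\right) 4 \left(1 + 4\right) = - 128 \left(- 9 \cdot 4 \cdot 5\right) = - 128 \left(\left(-9\right) 20\right) = \left(-128\right) \left(-180\right) = 23040$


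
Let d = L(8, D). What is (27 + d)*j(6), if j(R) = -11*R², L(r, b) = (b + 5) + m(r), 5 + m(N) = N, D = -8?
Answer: -10692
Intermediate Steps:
m(N) = -5 + N
L(r, b) = b + r (L(r, b) = (b + 5) + (-5 + r) = (5 + b) + (-5 + r) = b + r)
d = 0 (d = -8 + 8 = 0)
(27 + d)*j(6) = (27 + 0)*(-11*6²) = 27*(-11*36) = 27*(-396) = -10692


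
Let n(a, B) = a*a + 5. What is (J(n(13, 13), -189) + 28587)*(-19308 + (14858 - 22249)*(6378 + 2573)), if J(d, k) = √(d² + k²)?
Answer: -1891777571463 - 198528447*√7333 ≈ -1.9088e+12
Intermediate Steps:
n(a, B) = 5 + a² (n(a, B) = a² + 5 = 5 + a²)
(J(n(13, 13), -189) + 28587)*(-19308 + (14858 - 22249)*(6378 + 2573)) = (√((5 + 13²)² + (-189)²) + 28587)*(-19308 + (14858 - 22249)*(6378 + 2573)) = (√((5 + 169)² + 35721) + 28587)*(-19308 - 7391*8951) = (√(174² + 35721) + 28587)*(-19308 - 66156841) = (√(30276 + 35721) + 28587)*(-66176149) = (√65997 + 28587)*(-66176149) = (3*√7333 + 28587)*(-66176149) = (28587 + 3*√7333)*(-66176149) = -1891777571463 - 198528447*√7333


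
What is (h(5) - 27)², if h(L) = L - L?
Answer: 729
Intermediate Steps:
h(L) = 0
(h(5) - 27)² = (0 - 27)² = (-27)² = 729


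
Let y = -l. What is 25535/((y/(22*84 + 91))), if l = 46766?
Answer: -49512365/46766 ≈ -1058.7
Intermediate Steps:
y = -46766 (y = -1*46766 = -46766)
25535/((y/(22*84 + 91))) = 25535/((-46766/(22*84 + 91))) = 25535/((-46766/(1848 + 91))) = 25535/((-46766/1939)) = 25535/((-46766*1/1939)) = 25535/(-46766/1939) = 25535*(-1939/46766) = -49512365/46766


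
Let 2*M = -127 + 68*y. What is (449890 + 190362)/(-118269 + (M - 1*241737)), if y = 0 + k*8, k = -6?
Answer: -1280504/723403 ≈ -1.7701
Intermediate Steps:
y = -48 (y = 0 - 6*8 = 0 - 48 = -48)
M = -3391/2 (M = (-127 + 68*(-48))/2 = (-127 - 3264)/2 = (½)*(-3391) = -3391/2 ≈ -1695.5)
(449890 + 190362)/(-118269 + (M - 1*241737)) = (449890 + 190362)/(-118269 + (-3391/2 - 1*241737)) = 640252/(-118269 + (-3391/2 - 241737)) = 640252/(-118269 - 486865/2) = 640252/(-723403/2) = 640252*(-2/723403) = -1280504/723403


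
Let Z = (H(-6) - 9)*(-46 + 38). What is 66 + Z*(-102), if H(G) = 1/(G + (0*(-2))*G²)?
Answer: -7414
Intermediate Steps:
H(G) = 1/G (H(G) = 1/(G + 0*G²) = 1/(G + 0) = 1/G)
Z = 220/3 (Z = (1/(-6) - 9)*(-46 + 38) = (-⅙ - 9)*(-8) = -55/6*(-8) = 220/3 ≈ 73.333)
66 + Z*(-102) = 66 + (220/3)*(-102) = 66 - 7480 = -7414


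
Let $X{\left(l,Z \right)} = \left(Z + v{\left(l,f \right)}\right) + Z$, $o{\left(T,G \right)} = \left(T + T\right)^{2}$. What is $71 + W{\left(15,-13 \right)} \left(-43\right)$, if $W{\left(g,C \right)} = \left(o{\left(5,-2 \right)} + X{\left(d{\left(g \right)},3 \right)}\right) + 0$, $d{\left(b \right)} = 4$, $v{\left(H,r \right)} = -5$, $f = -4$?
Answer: $-4272$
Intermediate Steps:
$o{\left(T,G \right)} = 4 T^{2}$ ($o{\left(T,G \right)} = \left(2 T\right)^{2} = 4 T^{2}$)
$X{\left(l,Z \right)} = -5 + 2 Z$ ($X{\left(l,Z \right)} = \left(Z - 5\right) + Z = \left(-5 + Z\right) + Z = -5 + 2 Z$)
$W{\left(g,C \right)} = 101$ ($W{\left(g,C \right)} = \left(4 \cdot 5^{2} + \left(-5 + 2 \cdot 3\right)\right) + 0 = \left(4 \cdot 25 + \left(-5 + 6\right)\right) + 0 = \left(100 + 1\right) + 0 = 101 + 0 = 101$)
$71 + W{\left(15,-13 \right)} \left(-43\right) = 71 + 101 \left(-43\right) = 71 - 4343 = -4272$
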